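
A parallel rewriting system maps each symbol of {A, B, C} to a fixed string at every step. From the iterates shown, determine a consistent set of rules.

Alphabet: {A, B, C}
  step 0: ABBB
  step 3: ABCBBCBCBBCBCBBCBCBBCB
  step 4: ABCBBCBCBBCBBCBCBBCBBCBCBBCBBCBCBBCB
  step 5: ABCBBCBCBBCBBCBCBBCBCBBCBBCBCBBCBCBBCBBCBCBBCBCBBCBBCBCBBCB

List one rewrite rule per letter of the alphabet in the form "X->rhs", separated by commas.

  step 4 ⇒ step 5: ABCBBCBCBBCBBCBCBBCBBCBCBBCBBCBCBBCB ⇒ AB·CB·B·CB·CB·B·CB·B·CB·CB·B·CB·CB·B·CB·B·CB·CB·B·CB·CB·B·CB·B·CB·CB·B·CB·CB·B·CB·B·CB·CB·B·CB
    A ↦ AB
    B ↦ CB
    C ↦ B

A->AB, B->CB, C->B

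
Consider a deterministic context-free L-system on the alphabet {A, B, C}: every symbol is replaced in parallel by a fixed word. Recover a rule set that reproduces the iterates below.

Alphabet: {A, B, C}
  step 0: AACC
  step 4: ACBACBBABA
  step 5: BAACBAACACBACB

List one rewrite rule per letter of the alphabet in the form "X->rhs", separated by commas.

  step 4 ⇒ step 5: ACBACBBABA ⇒ B·A·AC·B·A·AC·AC·B·AC·B
    A ↦ B
    B ↦ AC
    C ↦ A

A->B, B->AC, C->A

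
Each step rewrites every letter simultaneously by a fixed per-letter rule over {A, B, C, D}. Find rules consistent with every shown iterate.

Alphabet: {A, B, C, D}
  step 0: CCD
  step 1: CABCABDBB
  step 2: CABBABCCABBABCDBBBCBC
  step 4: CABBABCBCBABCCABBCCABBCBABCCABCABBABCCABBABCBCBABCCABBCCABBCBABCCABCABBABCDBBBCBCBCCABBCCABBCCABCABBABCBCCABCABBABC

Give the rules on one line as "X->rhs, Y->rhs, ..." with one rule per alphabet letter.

A->BA, B->BC, C->CAB, D->DBB

  step 1 ⇒ step 2: CABCABDBB ⇒ CAB·BA·BC·CAB·BA·BC·DBB·BC·BC
    A ↦ BA
    B ↦ BC
    C ↦ CAB
    D ↦ DBB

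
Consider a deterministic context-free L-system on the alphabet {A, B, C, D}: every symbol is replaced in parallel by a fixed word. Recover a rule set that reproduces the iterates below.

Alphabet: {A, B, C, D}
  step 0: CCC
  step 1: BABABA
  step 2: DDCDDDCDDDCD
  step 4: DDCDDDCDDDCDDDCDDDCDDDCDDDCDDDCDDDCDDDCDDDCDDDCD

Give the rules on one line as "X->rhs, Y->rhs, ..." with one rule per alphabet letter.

  step 1 ⇒ step 2: BABABA ⇒ DD·CD·DD·CD·DD·CD
    A ↦ CD
    B ↦ DD
  step 0 ⇒ step 1: CCC ⇒ BA·BA·BA
    C ↦ BA
    D ↦ BA  (constrained at step 2)

A->CD, B->DD, C->BA, D->BA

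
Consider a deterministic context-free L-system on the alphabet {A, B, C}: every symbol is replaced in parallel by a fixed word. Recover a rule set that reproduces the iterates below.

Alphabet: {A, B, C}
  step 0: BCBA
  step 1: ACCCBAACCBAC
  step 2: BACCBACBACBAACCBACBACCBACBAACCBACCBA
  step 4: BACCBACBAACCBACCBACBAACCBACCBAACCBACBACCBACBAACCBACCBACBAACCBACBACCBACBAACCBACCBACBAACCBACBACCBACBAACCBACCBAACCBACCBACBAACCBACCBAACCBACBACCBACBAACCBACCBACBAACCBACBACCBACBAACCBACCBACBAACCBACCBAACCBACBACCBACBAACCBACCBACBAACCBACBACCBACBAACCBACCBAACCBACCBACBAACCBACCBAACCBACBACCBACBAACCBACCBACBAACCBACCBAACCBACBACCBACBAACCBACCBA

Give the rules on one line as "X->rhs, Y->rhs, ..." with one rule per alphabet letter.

A->BAC, B->ACC, C->CBA

  step 1 ⇒ step 2: ACCCBAACCBAC ⇒ BAC·CBA·CBA·CBA·ACC·BAC·BAC·CBA·CBA·ACC·BAC·CBA
    A ↦ BAC
    B ↦ ACC
    C ↦ CBA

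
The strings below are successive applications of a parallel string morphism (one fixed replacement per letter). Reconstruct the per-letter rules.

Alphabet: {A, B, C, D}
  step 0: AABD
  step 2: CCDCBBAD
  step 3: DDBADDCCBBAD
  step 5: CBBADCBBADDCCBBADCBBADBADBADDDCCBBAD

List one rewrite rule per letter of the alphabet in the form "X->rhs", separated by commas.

  step 2 ⇒ step 3: CCDCBBAD ⇒ D·D·BAD·D·C·C·B·BAD
    A ↦ B
    B ↦ C
    C ↦ D
    D ↦ BAD

A->B, B->C, C->D, D->BAD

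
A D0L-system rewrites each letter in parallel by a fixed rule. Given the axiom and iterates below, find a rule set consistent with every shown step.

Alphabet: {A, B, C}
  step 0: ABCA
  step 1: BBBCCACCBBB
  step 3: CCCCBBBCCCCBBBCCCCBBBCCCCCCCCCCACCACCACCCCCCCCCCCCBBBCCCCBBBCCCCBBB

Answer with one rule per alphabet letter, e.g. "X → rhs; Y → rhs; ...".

A->BBB, B->CCA, C->CC

  step 0 ⇒ step 1: ABCA ⇒ BBB·CCA·CC·BBB
    A ↦ BBB
    B ↦ CCA
    C ↦ CC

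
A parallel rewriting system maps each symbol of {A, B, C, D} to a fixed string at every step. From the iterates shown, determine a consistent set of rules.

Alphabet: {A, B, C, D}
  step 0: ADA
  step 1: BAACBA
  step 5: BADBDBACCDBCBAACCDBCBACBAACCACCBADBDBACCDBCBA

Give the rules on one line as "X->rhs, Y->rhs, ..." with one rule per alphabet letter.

A->BA, B->C, C->DB, D->AC

  step 0 ⇒ step 1: ADA ⇒ BA·AC·BA
    A ↦ BA
    D ↦ AC
    B ↦ C  (constrained at step 1)
    C ↦ DB  (constrained at step 1)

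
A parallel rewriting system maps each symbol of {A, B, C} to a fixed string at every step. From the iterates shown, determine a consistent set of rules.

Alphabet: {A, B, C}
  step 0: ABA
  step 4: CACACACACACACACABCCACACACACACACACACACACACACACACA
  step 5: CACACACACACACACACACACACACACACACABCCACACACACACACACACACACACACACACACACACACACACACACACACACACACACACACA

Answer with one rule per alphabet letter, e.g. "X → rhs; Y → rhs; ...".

A->CA, B->BC, C->CA

  step 4 ⇒ step 5: CACACACACACACACABCCACACACACACACACACACACACACACACA ⇒ CA·CA·CA·CA·CA·CA·CA·CA·CA·CA·CA·CA·CA·CA·CA·CA·BC·CA·CA·CA·CA·CA·CA·CA·CA·CA·CA·CA·CA·CA·CA·CA·CA·CA·CA·CA·CA·CA·CA·CA·CA·CA·CA·CA·CA·CA·CA·CA
    A ↦ CA
    B ↦ BC
    C ↦ CA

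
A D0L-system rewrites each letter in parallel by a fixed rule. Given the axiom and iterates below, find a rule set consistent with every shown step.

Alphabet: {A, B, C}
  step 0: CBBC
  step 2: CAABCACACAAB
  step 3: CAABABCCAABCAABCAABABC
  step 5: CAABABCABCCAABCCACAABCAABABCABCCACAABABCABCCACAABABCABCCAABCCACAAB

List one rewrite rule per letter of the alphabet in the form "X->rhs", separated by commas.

  step 2 ⇒ step 3: CAABCACACAAB ⇒ CA·AB·AB·C·CA·AB·CA·AB·CA·AB·AB·C
    A ↦ AB
    B ↦ C
    C ↦ CA

A->AB, B->C, C->CA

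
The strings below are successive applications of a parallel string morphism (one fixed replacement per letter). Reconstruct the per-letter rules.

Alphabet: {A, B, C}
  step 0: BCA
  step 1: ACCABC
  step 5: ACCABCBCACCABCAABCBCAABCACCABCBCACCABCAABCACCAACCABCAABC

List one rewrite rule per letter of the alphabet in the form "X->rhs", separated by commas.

A->BC, B->ACC, C->A

  step 0 ⇒ step 1: BCA ⇒ ACC·A·BC
    A ↦ BC
    B ↦ ACC
    C ↦ A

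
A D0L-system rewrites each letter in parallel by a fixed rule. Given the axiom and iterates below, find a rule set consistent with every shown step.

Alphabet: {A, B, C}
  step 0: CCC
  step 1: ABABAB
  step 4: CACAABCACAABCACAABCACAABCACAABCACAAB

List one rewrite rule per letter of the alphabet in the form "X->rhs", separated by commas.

  step 0 ⇒ step 1: CCC ⇒ AB·AB·AB
    C ↦ AB
    A ↦ C  (constrained at step 1)
    B ↦ ACA  (constrained at step 1)

A->C, B->ACA, C->AB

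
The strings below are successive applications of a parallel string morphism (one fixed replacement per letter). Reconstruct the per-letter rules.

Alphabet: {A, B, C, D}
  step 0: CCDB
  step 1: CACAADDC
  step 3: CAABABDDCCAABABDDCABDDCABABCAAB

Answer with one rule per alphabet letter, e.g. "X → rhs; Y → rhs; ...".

A->AB, B->DDC, C->CA, D->A

  step 0 ⇒ step 1: CCDB ⇒ CA·CA·A·DDC
    B ↦ DDC
    C ↦ CA
    D ↦ A
    A ↦ AB  (constrained at step 1)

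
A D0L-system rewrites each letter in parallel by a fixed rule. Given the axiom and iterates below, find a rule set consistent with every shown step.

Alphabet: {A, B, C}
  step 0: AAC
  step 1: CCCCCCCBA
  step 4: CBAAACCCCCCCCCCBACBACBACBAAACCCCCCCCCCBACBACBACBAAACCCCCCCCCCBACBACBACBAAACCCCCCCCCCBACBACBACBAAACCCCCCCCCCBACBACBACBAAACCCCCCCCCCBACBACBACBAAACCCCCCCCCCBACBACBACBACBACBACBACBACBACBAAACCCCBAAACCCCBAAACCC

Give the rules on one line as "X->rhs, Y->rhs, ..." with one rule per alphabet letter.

  step 0 ⇒ step 1: AAC ⇒ CCC·CCC·CBA
    A ↦ CCC
    C ↦ CBA
    B ↦ AA  (constrained at step 1)

A->CCC, B->AA, C->CBA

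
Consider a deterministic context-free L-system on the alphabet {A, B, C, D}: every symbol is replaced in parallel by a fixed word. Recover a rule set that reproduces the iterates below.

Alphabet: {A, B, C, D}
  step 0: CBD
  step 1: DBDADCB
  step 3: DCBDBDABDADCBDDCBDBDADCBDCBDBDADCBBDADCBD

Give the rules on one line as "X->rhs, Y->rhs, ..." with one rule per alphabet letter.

A->D, B->BDA, C->D, D->DCB

  step 0 ⇒ step 1: CBD ⇒ D·BDA·DCB
    B ↦ BDA
    C ↦ D
    D ↦ DCB
    A ↦ D  (constrained at step 1)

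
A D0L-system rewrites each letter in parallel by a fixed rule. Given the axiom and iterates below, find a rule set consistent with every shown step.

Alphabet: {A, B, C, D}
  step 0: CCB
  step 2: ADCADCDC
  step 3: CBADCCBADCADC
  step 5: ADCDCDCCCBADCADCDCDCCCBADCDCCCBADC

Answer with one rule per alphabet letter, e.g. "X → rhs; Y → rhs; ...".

  step 2 ⇒ step 3: ADCADCDC ⇒ CB·A·DC·CB·A·DC·A·DC
    A ↦ CB
    C ↦ DC
    D ↦ A
    B ↦ C  (constrained at step 0)

A->CB, B->C, C->DC, D->A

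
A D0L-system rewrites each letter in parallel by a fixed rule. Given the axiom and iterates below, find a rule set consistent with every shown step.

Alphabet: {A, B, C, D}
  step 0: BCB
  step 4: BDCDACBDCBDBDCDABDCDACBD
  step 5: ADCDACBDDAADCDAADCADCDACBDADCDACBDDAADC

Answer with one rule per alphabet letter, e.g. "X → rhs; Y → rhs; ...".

A->BD, B->AD, C->DA, D->C

  step 4 ⇒ step 5: BDCDACBDCBDBDCDABDCDACBD ⇒ AD·C·DA·C·BD·DA·AD·C·DA·AD·C·AD·C·DA·C·BD·AD·C·DA·C·BD·DA·AD·C
    A ↦ BD
    B ↦ AD
    C ↦ DA
    D ↦ C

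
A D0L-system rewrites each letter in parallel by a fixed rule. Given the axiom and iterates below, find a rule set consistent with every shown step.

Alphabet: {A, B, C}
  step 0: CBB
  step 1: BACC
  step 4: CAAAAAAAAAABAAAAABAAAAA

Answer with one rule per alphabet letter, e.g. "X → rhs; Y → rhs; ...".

  step 0 ⇒ step 1: CBB ⇒ BA·C·C
    B ↦ C
    C ↦ BA
    A ↦ AA  (constrained at step 1)

A->AA, B->C, C->BA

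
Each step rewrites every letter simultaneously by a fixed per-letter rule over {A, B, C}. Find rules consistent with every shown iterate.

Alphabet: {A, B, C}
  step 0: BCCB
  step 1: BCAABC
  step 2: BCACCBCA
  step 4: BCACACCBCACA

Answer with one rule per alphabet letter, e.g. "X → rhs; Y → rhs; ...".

A->C, B->BC, C->A

  step 1 ⇒ step 2: BCAABC ⇒ BC·A·C·C·BC·A
    A ↦ C
    B ↦ BC
    C ↦ A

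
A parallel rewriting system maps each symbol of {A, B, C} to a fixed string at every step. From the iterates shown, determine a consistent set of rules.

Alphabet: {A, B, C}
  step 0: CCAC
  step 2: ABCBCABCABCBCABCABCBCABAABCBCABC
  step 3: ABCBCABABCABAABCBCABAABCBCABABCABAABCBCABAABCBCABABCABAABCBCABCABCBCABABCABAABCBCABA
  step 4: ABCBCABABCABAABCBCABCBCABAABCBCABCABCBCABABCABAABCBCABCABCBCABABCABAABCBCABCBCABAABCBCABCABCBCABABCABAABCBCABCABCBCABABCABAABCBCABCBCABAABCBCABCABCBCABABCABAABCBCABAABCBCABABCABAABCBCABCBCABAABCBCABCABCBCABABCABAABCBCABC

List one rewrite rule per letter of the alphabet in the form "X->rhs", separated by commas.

A->ABC, B->BC, C->ABA

  step 3 ⇒ step 4: ABCBCABABCABAABCBCABAABCBCABABCABAABCBCABAABCBCABABCABAABCBCABCABCBCABABCABAABCBCABA ⇒ ABC·BC·ABA·BC·ABA·ABC·BC·ABC·BC·ABA·ABC·BC·ABC·ABC·BC·ABA·BC·ABA·ABC·BC·ABC·ABC·BC·ABA·BC·ABA·ABC·BC·ABC·BC·ABA·ABC·BC·ABC·ABC·BC·ABA·BC·ABA·ABC·BC·ABC·ABC·BC·ABA·BC·ABA·ABC·BC·ABC·BC·ABA·ABC·BC·ABC·ABC·BC·ABA·BC·ABA·ABC·BC·ABA·ABC·BC·ABA·BC·ABA·ABC·BC·ABC·BC·ABA·ABC·BC·ABC·ABC·BC·ABA·BC·ABA·ABC·BC·ABC
    A ↦ ABC
    B ↦ BC
    C ↦ ABA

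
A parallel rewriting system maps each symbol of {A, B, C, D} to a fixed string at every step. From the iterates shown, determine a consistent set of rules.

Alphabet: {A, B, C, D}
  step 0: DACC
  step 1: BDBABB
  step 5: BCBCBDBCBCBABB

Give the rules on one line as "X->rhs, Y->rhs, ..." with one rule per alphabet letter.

  step 0 ⇒ step 1: DACC ⇒ BD·BA·B·B
    A ↦ BA
    C ↦ B
    D ↦ BD
    B ↦ C  (constrained at step 1)

A->BA, B->C, C->B, D->BD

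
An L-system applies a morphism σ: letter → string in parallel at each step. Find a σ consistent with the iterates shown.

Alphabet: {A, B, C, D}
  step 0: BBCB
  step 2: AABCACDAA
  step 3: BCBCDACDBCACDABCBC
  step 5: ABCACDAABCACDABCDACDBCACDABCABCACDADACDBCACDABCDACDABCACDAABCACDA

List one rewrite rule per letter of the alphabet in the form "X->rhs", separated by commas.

  step 2 ⇒ step 3: AABCACDAA ⇒ BC·BC·D·ACD·BC·ACD·A·BC·BC
    A ↦ BC
    B ↦ D
    C ↦ ACD
    D ↦ A

A->BC, B->D, C->ACD, D->A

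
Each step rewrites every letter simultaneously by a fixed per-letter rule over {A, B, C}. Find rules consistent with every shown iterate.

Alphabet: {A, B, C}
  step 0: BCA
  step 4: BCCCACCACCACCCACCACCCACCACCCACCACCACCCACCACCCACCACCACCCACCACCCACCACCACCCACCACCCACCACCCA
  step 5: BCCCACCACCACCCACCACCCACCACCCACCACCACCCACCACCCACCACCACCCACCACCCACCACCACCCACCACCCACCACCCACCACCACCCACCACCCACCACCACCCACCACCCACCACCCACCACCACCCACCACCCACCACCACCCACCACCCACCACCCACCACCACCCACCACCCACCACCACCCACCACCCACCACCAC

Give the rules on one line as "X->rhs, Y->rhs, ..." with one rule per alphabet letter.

  step 4 ⇒ step 5: BCCCACCACCACCCACCACCCACCACCCACCACCACCCACCACCCACCACCACCCACCACCCACCACCACCCACCACCCACCACCCA ⇒ BC·CCA·CCA·CCA·C·CCA·CCA·C·CCA·CCA·C·CCA·CCA·CCA·C·CCA·CCA·C·CCA·CCA·CCA·C·CCA·CCA·C·CCA·CCA·CCA·C·CCA·CCA·C·CCA·CCA·C·CCA·CCA·CCA·C·CCA·CCA·C·CCA·CCA·CCA·C·CCA·CCA·C·CCA·CCA·C·CCA·CCA·CCA·C·CCA·CCA·C·CCA·CCA·CCA·C·CCA·CCA·C·CCA·CCA·C·CCA·CCA·CCA·C·CCA·CCA·C·CCA·CCA·CCA·C·CCA·CCA·C·CCA·CCA·CCA·C
    A ↦ C
    B ↦ BC
    C ↦ CCA

A->C, B->BC, C->CCA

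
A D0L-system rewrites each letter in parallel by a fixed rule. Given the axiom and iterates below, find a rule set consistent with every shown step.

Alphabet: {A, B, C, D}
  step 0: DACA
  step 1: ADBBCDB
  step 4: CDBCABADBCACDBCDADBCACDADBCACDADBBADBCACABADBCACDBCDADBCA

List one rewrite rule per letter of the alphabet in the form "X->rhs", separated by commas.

A->B, B->CA, C->CD, D->ADB

  step 0 ⇒ step 1: DACA ⇒ ADB·B·CD·B
    A ↦ B
    C ↦ CD
    D ↦ ADB
    B ↦ CA  (constrained at step 1)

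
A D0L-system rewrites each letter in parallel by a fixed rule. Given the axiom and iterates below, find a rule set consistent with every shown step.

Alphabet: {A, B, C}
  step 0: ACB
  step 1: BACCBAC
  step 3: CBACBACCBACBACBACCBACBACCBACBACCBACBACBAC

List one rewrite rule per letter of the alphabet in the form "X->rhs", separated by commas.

A->BAC, B->C, C->CBA

  step 0 ⇒ step 1: ACB ⇒ BAC·CBA·C
    A ↦ BAC
    B ↦ C
    C ↦ CBA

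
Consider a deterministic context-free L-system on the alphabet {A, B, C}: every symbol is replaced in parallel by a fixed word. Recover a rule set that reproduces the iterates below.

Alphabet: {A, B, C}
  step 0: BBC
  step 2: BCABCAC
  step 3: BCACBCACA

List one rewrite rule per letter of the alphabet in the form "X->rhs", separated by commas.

A->C, B->BC, C->A

  step 2 ⇒ step 3: BCABCAC ⇒ BC·A·C·BC·A·C·A
    A ↦ C
    B ↦ BC
    C ↦ A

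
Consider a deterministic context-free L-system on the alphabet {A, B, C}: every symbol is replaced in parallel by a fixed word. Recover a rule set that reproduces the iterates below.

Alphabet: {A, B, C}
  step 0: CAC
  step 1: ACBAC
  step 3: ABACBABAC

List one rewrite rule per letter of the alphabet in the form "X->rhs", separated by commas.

A->B, B->A, C->AC

  step 0 ⇒ step 1: CAC ⇒ AC·B·AC
    A ↦ B
    C ↦ AC
    B ↦ A  (constrained at step 1)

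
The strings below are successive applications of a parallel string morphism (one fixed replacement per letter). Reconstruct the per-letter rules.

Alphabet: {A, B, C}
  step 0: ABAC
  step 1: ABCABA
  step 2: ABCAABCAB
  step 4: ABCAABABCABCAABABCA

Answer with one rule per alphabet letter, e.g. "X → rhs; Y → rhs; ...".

A->AB, B->C, C->A

  step 1 ⇒ step 2: ABCABA ⇒ AB·C·A·AB·C·AB
    A ↦ AB
    B ↦ C
    C ↦ A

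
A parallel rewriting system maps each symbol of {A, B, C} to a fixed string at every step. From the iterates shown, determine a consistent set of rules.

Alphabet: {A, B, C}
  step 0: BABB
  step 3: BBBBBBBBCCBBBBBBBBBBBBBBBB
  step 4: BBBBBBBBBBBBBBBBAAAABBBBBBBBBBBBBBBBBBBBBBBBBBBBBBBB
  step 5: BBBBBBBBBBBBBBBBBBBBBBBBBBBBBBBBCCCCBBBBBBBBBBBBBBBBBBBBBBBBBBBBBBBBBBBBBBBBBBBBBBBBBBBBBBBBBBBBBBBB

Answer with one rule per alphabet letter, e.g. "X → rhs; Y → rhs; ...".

  step 4 ⇒ step 5: BBBBBBBBBBBBBBBBAAAABBBBBBBBBBBBBBBBBBBBBBBBBBBBBBBB ⇒ BB·BB·BB·BB·BB·BB·BB·BB·BB·BB·BB·BB·BB·BB·BB·BB·C·C·C·C·BB·BB·BB·BB·BB·BB·BB·BB·BB·BB·BB·BB·BB·BB·BB·BB·BB·BB·BB·BB·BB·BB·BB·BB·BB·BB·BB·BB·BB·BB·BB·BB
    A ↦ C
    B ↦ BB
  step 3 ⇒ step 4: BBBBBBBBCCBBBBBBBBBBBBBBBB ⇒ BB·BB·BB·BB·BB·BB·BB·BB·AA·AA·BB·BB·BB·BB·BB·BB·BB·BB·BB·BB·BB·BB·BB·BB·BB·BB
    C ↦ AA

A->C, B->BB, C->AA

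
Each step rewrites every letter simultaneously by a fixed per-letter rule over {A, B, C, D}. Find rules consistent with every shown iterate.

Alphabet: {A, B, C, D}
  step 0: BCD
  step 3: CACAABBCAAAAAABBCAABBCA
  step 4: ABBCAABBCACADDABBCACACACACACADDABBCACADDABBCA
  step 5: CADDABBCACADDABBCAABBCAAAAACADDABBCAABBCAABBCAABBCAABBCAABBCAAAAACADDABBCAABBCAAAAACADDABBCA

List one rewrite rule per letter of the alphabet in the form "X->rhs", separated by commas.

A->CA, B->D, C->ABB, D->AA

  step 4 ⇒ step 5: ABBCAABBCACADDABBCACACACACACADDABBCACADDABBCA ⇒ CA·D·D·ABB·CA·CA·D·D·ABB·CA·ABB·CA·AA·AA·CA·D·D·ABB·CA·ABB·CA·ABB·CA·ABB·CA·ABB·CA·ABB·CA·AA·AA·CA·D·D·ABB·CA·ABB·CA·AA·AA·CA·D·D·ABB·CA
    A ↦ CA
    B ↦ D
    C ↦ ABB
    D ↦ AA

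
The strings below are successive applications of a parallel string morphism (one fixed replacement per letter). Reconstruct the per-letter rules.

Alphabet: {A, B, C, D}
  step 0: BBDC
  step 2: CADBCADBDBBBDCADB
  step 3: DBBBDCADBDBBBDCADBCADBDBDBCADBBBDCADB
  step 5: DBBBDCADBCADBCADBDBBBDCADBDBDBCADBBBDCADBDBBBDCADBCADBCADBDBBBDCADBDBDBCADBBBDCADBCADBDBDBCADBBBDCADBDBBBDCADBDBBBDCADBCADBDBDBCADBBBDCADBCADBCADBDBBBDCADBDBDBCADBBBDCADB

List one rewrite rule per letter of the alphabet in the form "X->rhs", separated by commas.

  step 2 ⇒ step 3: CADBCADBDBBBDCADB ⇒ DB·BBD·CA·DB·DB·BBD·CA·DB·CA·DB·DB·DB·CA·DB·BBD·CA·DB
    A ↦ BBD
    B ↦ DB
    C ↦ DB
    D ↦ CA

A->BBD, B->DB, C->DB, D->CA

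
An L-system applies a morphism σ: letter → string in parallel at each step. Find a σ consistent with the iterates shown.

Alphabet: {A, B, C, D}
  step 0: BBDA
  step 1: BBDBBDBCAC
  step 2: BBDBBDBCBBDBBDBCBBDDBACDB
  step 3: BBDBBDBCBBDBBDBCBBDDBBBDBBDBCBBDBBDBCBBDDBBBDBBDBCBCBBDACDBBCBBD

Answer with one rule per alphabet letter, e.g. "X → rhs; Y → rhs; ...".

  step 2 ⇒ step 3: BBDBBDBCBBDBBDBCBBDDBACDB ⇒ BBD·BBD·BC·BBD·BBD·BC·BBD·DB·BBD·BBD·BC·BBD·BBD·BC·BBD·DB·BBD·BBD·BC·BC·BBD·AC·DB·BC·BBD
    A ↦ AC
    B ↦ BBD
    C ↦ DB
    D ↦ BC

A->AC, B->BBD, C->DB, D->BC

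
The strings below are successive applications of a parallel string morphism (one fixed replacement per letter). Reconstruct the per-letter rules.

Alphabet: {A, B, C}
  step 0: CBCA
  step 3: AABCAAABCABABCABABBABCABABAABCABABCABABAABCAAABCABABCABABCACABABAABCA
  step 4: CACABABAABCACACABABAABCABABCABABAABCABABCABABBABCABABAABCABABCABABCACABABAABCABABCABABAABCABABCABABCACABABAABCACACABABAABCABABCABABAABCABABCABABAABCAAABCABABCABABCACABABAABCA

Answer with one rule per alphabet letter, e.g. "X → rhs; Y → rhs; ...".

  step 3 ⇒ step 4: AABCAAABCABABCABABBABCABABAABCABABCABABAABCAAABCABABCABABCACABABAABCA ⇒ CA·CA·BAB·AAB·CA·CA·CA·BAB·AAB·CA·BAB·CA·BAB·AAB·CA·BAB·CA·BAB·BAB·CA·BAB·AAB·CA·BAB·CA·BAB·CA·CA·BAB·AAB·CA·BAB·CA·BAB·AAB·CA·BAB·CA·BAB·CA·CA·BAB·AAB·CA·CA·CA·BAB·AAB·CA·BAB·CA·BAB·AAB·CA·BAB·CA·BAB·AAB·CA·AAB·CA·BAB·CA·BAB·CA·CA·BAB·AAB·CA
    A ↦ CA
    B ↦ BAB
    C ↦ AAB

A->CA, B->BAB, C->AAB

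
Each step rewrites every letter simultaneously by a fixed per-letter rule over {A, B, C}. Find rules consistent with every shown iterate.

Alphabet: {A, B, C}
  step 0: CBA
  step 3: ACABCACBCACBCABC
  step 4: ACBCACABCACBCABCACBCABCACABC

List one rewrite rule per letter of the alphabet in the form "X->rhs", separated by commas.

  step 3 ⇒ step 4: ACABCACBCACBCABC ⇒ AC·BC·AC·A·BC·AC·BC·A·BC·AC·BC·A·BC·AC·A·BC
    A ↦ AC
    B ↦ A
    C ↦ BC

A->AC, B->A, C->BC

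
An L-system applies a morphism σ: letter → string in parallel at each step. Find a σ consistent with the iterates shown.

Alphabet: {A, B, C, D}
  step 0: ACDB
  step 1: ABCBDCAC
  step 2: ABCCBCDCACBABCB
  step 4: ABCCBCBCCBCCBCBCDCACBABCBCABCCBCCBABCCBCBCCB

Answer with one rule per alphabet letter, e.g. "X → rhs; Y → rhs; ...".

A->AB, B->C, C->CB, D->DCA

  step 1 ⇒ step 2: ABCBDCAC ⇒ AB·C·CB·C·DCA·CB·AB·CB
    A ↦ AB
    B ↦ C
    C ↦ CB
    D ↦ DCA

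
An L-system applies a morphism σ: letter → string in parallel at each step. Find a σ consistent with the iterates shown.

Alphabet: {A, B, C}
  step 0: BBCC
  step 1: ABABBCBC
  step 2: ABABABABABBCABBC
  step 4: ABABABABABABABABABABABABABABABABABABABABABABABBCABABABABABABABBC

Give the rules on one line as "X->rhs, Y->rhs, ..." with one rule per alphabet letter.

A->AB, B->AB, C->BC

  step 1 ⇒ step 2: ABABBCBC ⇒ AB·AB·AB·AB·AB·BC·AB·BC
    A ↦ AB
    B ↦ AB
    C ↦ BC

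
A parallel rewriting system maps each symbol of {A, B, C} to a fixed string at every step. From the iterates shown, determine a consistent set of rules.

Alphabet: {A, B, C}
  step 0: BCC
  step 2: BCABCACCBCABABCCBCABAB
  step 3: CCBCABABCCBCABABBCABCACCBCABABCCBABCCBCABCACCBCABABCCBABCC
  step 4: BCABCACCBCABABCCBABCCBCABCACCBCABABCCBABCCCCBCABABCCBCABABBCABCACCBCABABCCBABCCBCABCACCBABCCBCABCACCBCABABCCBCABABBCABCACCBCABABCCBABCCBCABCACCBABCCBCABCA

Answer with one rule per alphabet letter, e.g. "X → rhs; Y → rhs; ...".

A->BAB, B->CC, C->BCA

  step 3 ⇒ step 4: CCBCABABCCBCABABBCABCACCBCABABCCBABCCBCABCACCBCABABCCBABCC ⇒ BCA·BCA·CC·BCA·BAB·CC·BAB·CC·BCA·BCA·CC·BCA·BAB·CC·BAB·CC·CC·BCA·BAB·CC·BCA·BAB·BCA·BCA·CC·BCA·BAB·CC·BAB·CC·BCA·BCA·CC·BAB·CC·BCA·BCA·CC·BCA·BAB·CC·BCA·BAB·BCA·BCA·CC·BCA·BAB·CC·BAB·CC·BCA·BCA·CC·BAB·CC·BCA·BCA
    A ↦ BAB
    B ↦ CC
    C ↦ BCA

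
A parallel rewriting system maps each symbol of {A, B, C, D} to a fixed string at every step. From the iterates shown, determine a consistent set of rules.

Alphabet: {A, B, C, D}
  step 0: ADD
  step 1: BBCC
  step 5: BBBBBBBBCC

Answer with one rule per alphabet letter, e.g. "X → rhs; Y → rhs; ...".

  step 0 ⇒ step 1: ADD ⇒ BB·C·C
    A ↦ BB
    D ↦ C
    B ↦ A  (constrained at step 1)
    C ↦ D  (constrained at step 1)

A->BB, B->A, C->D, D->C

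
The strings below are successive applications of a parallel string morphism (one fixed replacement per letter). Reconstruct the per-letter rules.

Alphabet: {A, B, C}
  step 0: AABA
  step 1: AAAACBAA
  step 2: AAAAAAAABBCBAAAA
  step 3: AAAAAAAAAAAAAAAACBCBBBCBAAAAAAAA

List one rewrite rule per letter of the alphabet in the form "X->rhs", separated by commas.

  step 2 ⇒ step 3: AAAAAAAABBCBAAAA ⇒ AA·AA·AA·AA·AA·AA·AA·AA·CB·CB·BB·CB·AA·AA·AA·AA
    A ↦ AA
    B ↦ CB
    C ↦ BB

A->AA, B->CB, C->BB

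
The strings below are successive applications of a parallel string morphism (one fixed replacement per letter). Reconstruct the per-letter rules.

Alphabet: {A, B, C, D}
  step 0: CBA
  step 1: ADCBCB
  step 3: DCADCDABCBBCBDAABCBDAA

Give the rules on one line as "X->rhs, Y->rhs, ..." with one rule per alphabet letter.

A->BCB, B->DC, C->A, D->DA

  step 0 ⇒ step 1: CBA ⇒ A·DC·BCB
    A ↦ BCB
    B ↦ DC
    C ↦ A
    D ↦ DA  (constrained at step 1)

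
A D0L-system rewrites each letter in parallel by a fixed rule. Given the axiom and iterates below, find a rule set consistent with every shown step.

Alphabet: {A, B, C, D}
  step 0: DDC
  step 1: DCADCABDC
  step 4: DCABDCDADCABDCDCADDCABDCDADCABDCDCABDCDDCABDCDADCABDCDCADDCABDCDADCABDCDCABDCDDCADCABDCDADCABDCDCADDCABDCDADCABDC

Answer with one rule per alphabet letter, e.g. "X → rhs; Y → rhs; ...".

  step 0 ⇒ step 1: DDC ⇒ DCA·DCA·BDC
    C ↦ BDC
    D ↦ DCA
    A ↦ D  (constrained at step 1)
    B ↦ A  (constrained at step 1)

A->D, B->A, C->BDC, D->DCA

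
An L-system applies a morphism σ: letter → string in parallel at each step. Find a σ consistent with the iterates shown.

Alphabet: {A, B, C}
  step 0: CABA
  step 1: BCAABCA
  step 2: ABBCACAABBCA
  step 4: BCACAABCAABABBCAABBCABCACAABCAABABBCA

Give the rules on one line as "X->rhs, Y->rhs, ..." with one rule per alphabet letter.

A->CA, B->AB, C->B

  step 1 ⇒ step 2: BCAABCA ⇒ AB·B·CA·CA·AB·B·CA
    A ↦ CA
    B ↦ AB
    C ↦ B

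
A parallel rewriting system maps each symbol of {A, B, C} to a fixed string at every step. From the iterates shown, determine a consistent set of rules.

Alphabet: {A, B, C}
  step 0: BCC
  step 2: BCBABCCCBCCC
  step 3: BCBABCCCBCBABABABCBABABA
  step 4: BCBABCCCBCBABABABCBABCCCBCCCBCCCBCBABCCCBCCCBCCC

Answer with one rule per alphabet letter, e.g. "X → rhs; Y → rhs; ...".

A->CC, B->BC, C->BA

  step 3 ⇒ step 4: BCBABCCCBCBABABABCBABABA ⇒ BC·BA·BC·CC·BC·BA·BA·BA·BC·BA·BC·CC·BC·CC·BC·CC·BC·BA·BC·CC·BC·CC·BC·CC
    A ↦ CC
    B ↦ BC
    C ↦ BA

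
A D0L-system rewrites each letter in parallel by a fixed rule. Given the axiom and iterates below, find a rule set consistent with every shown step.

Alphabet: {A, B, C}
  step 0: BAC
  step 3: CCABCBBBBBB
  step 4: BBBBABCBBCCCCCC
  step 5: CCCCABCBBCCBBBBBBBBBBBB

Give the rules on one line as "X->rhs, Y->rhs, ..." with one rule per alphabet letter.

A->AB, B->C, C->BB

  step 4 ⇒ step 5: BBBBABCBBCCCCCC ⇒ C·C·C·C·AB·C·BB·C·C·BB·BB·BB·BB·BB·BB
    A ↦ AB
    B ↦ C
    C ↦ BB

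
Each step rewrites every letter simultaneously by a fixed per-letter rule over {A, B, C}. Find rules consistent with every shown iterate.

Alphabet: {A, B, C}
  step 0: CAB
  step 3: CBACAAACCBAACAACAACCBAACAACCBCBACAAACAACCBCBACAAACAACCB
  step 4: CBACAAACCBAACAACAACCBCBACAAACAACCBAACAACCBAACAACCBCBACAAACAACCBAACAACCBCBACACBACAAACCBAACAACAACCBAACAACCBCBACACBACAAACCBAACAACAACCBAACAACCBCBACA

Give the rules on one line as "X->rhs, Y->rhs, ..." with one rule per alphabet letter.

A->AAC, B->ACA, C->CB

  step 3 ⇒ step 4: CBACAAACCBAACAACAACCBAACAACCBCBACAAACAACCBCBACAAACAACCB ⇒ CB·ACA·AAC·CB·AAC·AAC·AAC·CB·CB·ACA·AAC·AAC·CB·AAC·AAC·CB·AAC·AAC·CB·CB·ACA·AAC·AAC·CB·AAC·AAC·CB·CB·ACA·CB·ACA·AAC·CB·AAC·AAC·AAC·CB·AAC·AAC·CB·CB·ACA·CB·ACA·AAC·CB·AAC·AAC·AAC·CB·AAC·AAC·CB·CB·ACA
    A ↦ AAC
    B ↦ ACA
    C ↦ CB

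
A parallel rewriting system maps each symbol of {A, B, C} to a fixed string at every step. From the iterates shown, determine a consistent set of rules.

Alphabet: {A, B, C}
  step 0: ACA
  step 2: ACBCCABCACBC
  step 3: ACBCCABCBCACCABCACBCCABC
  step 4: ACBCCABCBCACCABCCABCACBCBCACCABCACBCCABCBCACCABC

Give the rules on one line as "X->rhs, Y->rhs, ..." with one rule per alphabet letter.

  step 3 ⇒ step 4: ACBCCABCBCACCABCACBCCABC ⇒ AC·BC·CA·BC·BC·AC·CA·BC·CA·BC·AC·BC·BC·AC·CA·BC·AC·BC·CA·BC·BC·AC·CA·BC
    A ↦ AC
    B ↦ CA
    C ↦ BC

A->AC, B->CA, C->BC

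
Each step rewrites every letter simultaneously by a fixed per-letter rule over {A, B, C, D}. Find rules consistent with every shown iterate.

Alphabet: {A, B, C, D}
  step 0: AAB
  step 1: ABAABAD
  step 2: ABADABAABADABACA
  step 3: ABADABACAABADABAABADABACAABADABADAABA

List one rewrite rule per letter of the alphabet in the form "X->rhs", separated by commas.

  step 2 ⇒ step 3: ABADABAABADABACA ⇒ ABA·D·ABA·CA·ABA·D·ABA·ABA·D·ABA·CA·ABA·D·ABA·DA·ABA
    A ↦ ABA
    B ↦ D
    C ↦ DA
    D ↦ CA

A->ABA, B->D, C->DA, D->CA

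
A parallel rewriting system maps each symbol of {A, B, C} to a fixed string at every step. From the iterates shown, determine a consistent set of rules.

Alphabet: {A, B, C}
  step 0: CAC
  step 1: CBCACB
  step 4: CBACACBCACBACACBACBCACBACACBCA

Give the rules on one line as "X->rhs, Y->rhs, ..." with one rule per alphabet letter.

A->CA, B->A, C->CB

  step 0 ⇒ step 1: CAC ⇒ CB·CA·CB
    A ↦ CA
    C ↦ CB
    B ↦ A  (constrained at step 1)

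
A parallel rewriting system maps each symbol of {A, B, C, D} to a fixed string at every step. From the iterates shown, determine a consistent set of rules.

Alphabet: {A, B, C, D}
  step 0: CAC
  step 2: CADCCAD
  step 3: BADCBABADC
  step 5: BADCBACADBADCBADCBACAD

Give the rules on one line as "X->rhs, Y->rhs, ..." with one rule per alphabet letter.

A->D, B->CA, C->BA, D->C

  step 2 ⇒ step 3: CADCCAD ⇒ BA·D·C·BA·BA·D·C
    A ↦ D
    C ↦ BA
    D ↦ C
    B ↦ CA  (constrained at step 3)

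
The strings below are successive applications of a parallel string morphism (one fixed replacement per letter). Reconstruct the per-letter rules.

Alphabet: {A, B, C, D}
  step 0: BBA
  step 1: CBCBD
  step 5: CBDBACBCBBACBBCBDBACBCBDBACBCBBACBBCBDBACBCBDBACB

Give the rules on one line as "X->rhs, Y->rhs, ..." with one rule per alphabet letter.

A->D, B->CB, C->BA, D->B

  step 0 ⇒ step 1: BBA ⇒ CB·CB·D
    A ↦ D
    B ↦ CB
    C ↦ BA  (constrained at step 1)
    D ↦ B  (constrained at step 1)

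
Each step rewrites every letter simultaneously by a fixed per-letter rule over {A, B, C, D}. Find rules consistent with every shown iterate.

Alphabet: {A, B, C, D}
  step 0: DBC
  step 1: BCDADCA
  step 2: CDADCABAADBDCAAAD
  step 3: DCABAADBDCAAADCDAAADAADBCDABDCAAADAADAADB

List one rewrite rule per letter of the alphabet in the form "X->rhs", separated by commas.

  step 2 ⇒ step 3: CDADCABAADBDCAAAD ⇒ DCA·B·AAD·B·DCA·AAD·CDA·AAD·AAD·B·CDA·B·DCA·AAD·AAD·AAD·B
    A ↦ AAD
    B ↦ CDA
    C ↦ DCA
    D ↦ B

A->AAD, B->CDA, C->DCA, D->B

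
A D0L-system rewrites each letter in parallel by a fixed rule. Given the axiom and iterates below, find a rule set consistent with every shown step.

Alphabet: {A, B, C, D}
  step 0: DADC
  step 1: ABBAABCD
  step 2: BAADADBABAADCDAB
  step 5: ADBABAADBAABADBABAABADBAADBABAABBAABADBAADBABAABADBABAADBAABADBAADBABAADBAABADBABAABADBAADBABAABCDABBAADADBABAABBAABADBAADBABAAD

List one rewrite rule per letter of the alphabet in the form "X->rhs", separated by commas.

A->BA, B->AD, C->CD, D->AB

  step 1 ⇒ step 2: ABBAABCD ⇒ BA·AD·AD·BA·BA·AD·CD·AB
    A ↦ BA
    B ↦ AD
    C ↦ CD
    D ↦ AB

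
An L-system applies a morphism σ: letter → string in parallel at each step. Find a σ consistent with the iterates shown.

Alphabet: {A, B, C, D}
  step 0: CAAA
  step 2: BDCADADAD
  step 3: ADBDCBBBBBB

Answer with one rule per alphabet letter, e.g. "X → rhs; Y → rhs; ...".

  step 2 ⇒ step 3: BDCADADAD ⇒ AD·B·DC·B·B·B·B·B·B
    A ↦ B
    B ↦ AD
    C ↦ DC
    D ↦ B

A->B, B->AD, C->DC, D->B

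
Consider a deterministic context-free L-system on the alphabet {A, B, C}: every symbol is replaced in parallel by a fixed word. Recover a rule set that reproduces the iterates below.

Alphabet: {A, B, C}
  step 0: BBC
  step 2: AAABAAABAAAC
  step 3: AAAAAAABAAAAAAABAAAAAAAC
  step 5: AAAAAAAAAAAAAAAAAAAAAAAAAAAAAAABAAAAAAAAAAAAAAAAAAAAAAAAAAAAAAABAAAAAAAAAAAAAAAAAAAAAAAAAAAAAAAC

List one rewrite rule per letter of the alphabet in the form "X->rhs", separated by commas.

  step 2 ⇒ step 3: AAABAAABAAAC ⇒ AA·AA·AA·AB·AA·AA·AA·AB·AA·AA·AA·AC
    A ↦ AA
    B ↦ AB
    C ↦ AC

A->AA, B->AB, C->AC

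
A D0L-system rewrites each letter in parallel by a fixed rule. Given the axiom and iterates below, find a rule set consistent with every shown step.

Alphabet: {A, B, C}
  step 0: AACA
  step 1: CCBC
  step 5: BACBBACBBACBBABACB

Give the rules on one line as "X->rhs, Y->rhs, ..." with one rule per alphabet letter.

  step 0 ⇒ step 1: AACA ⇒ C·C·B·C
    A ↦ C
    C ↦ B
    B ↦ BA  (constrained at step 1)

A->C, B->BA, C->B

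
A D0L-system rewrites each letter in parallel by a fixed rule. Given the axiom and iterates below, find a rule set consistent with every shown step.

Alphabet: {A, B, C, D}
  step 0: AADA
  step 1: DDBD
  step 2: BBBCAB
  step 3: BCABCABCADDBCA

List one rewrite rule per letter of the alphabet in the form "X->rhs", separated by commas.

  step 2 ⇒ step 3: BBBCAB ⇒ BCA·BCA·BCA·D·D·BCA
    A ↦ D
    B ↦ BCA
    C ↦ D
  step 0 ⇒ step 1: AADA ⇒ D·D·B·D
    D ↦ B

A->D, B->BCA, C->D, D->B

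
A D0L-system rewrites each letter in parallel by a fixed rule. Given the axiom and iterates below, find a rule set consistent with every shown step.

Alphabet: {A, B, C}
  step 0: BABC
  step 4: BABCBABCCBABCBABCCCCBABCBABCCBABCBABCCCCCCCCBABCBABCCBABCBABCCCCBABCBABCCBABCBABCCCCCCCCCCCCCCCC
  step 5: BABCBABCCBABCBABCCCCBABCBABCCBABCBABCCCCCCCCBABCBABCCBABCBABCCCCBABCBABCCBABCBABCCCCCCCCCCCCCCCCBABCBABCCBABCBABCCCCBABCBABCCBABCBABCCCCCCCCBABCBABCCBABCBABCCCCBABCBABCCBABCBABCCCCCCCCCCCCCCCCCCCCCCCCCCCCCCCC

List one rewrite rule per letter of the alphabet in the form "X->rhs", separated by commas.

A->C, B->BAB, C->CC

  step 4 ⇒ step 5: BABCBABCCBABCBABCCCCBABCBABCCBABCBABCCCCCCCCBABCBABCCBABCBABCCCCBABCBABCCBABCBABCCCCCCCCCCCCCCCC ⇒ BAB·C·BAB·CC·BAB·C·BAB·CC·CC·BAB·C·BAB·CC·BAB·C·BAB·CC·CC·CC·CC·BAB·C·BAB·CC·BAB·C·BAB·CC·CC·BAB·C·BAB·CC·BAB·C·BAB·CC·CC·CC·CC·CC·CC·CC·CC·BAB·C·BAB·CC·BAB·C·BAB·CC·CC·BAB·C·BAB·CC·BAB·C·BAB·CC·CC·CC·CC·BAB·C·BAB·CC·BAB·C·BAB·CC·CC·BAB·C·BAB·CC·BAB·C·BAB·CC·CC·CC·CC·CC·CC·CC·CC·CC·CC·CC·CC·CC·CC·CC·CC
    A ↦ C
    B ↦ BAB
    C ↦ CC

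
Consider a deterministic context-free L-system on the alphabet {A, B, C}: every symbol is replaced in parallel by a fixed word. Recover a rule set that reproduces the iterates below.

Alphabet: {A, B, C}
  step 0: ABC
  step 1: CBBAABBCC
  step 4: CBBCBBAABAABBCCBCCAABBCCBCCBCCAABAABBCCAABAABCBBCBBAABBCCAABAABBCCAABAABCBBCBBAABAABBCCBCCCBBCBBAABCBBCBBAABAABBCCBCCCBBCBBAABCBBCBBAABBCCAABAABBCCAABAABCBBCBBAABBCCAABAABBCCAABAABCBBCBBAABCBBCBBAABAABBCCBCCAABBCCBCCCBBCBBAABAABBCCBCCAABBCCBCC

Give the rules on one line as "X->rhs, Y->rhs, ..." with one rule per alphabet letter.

A->CBB, B->AAB, C->BCC

  step 0 ⇒ step 1: ABC ⇒ CBB·AAB·BCC
    A ↦ CBB
    B ↦ AAB
    C ↦ BCC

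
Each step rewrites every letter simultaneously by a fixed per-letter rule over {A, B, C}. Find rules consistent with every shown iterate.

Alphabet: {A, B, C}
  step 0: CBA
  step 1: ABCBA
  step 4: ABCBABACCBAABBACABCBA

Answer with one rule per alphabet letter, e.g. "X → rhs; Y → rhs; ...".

  step 0 ⇒ step 1: CBA ⇒ AB·C·BA
    A ↦ BA
    B ↦ C
    C ↦ AB

A->BA, B->C, C->AB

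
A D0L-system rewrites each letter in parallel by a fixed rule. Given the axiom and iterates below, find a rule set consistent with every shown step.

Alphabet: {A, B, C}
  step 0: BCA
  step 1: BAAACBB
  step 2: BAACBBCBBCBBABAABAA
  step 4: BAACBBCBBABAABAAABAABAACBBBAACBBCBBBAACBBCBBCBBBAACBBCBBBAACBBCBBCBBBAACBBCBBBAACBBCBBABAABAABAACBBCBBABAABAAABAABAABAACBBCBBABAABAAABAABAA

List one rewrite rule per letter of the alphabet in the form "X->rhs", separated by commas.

A->CBB, B->BAA, C->A

  step 1 ⇒ step 2: BAAACBB ⇒ BAA·CBB·CBB·CBB·A·BAA·BAA
    A ↦ CBB
    B ↦ BAA
    C ↦ A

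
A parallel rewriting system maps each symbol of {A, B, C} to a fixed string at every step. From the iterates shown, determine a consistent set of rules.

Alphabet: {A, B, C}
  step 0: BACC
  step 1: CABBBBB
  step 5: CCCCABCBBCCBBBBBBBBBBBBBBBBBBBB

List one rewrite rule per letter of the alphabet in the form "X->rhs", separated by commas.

  step 0 ⇒ step 1: BACC ⇒ C·AB·BB·BB
    A ↦ AB
    B ↦ C
    C ↦ BB

A->AB, B->C, C->BB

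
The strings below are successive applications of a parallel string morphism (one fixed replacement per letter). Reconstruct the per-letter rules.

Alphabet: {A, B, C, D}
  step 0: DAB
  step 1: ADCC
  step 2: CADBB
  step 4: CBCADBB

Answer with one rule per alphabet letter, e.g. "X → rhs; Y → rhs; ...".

  step 1 ⇒ step 2: ADCC ⇒ C·AD·B·B
    A ↦ C
    C ↦ B
    D ↦ AD
  step 0 ⇒ step 1: DAB ⇒ AD·C·C
    B ↦ C

A->C, B->C, C->B, D->AD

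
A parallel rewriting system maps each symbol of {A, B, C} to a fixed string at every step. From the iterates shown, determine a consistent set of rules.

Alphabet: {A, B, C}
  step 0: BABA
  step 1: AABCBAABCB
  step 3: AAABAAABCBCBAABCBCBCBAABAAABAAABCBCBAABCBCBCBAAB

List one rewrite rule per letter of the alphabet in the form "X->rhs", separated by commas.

  step 0 ⇒ step 1: BABA ⇒ AAB·CB·AAB·CB
    A ↦ CB
    B ↦ AAB
    C ↦ A  (constrained at step 1)

A->CB, B->AAB, C->A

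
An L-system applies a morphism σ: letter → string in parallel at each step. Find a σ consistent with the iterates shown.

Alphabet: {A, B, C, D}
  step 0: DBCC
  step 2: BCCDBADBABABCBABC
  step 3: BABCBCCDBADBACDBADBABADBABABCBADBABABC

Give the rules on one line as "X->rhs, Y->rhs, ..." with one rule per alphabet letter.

A->DBA, B->BA, C->BC, D->CD

  step 2 ⇒ step 3: BCCDBADBABABCBABC ⇒ BA·BC·BC·CD·BA·DBA·CD·BA·DBA·BA·DBA·BA·BC·BA·DBA·BA·BC
    A ↦ DBA
    B ↦ BA
    C ↦ BC
    D ↦ CD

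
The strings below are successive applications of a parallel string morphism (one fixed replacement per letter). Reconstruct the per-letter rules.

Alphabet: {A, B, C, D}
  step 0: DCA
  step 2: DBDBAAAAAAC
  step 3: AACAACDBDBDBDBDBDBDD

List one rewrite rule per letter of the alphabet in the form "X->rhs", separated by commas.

A->DB, B->C, C->DD, D->AA

  step 2 ⇒ step 3: DBDBAAAAAAC ⇒ AA·C·AA·C·DB·DB·DB·DB·DB·DB·DD
    A ↦ DB
    B ↦ C
    C ↦ DD
    D ↦ AA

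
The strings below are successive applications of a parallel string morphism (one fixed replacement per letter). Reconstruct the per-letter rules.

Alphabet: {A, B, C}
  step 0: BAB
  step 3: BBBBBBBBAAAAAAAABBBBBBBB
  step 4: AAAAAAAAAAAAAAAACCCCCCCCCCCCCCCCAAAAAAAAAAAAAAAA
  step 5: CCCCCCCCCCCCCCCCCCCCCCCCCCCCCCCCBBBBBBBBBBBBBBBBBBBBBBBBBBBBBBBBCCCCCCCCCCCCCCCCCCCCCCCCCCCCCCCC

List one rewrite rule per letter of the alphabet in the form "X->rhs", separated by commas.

  step 4 ⇒ step 5: AAAAAAAAAAAAAAAACCCCCCCCCCCCCCCCAAAAAAAAAAAAAAAA ⇒ CC·CC·CC·CC·CC·CC·CC·CC·CC·CC·CC·CC·CC·CC·CC·CC·BB·BB·BB·BB·BB·BB·BB·BB·BB·BB·BB·BB·BB·BB·BB·BB·CC·CC·CC·CC·CC·CC·CC·CC·CC·CC·CC·CC·CC·CC·CC·CC
    A ↦ CC
    C ↦ BB
  step 3 ⇒ step 4: BBBBBBBBAAAAAAAABBBBBBBB ⇒ AA·AA·AA·AA·AA·AA·AA·AA·CC·CC·CC·CC·CC·CC·CC·CC·AA·AA·AA·AA·AA·AA·AA·AA
    B ↦ AA

A->CC, B->AA, C->BB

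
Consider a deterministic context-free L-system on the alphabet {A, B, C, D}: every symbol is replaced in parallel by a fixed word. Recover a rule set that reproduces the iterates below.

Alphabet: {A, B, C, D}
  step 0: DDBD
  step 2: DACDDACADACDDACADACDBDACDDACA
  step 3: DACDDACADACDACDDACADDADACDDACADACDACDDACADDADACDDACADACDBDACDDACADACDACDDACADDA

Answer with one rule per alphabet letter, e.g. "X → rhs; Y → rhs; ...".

  step 2 ⇒ step 3: DACDDACADACDDACADACDBDACDDACA ⇒ DAC·DDA·CA·DAC·DAC·DDA·CA·DDA·DAC·DDA·CA·DAC·DAC·DDA·CA·DDA·DAC·DDA·CA·DAC·DB·DAC·DDA·CA·DAC·DAC·DDA·CA·DDA
    A ↦ DDA
    B ↦ DB
    C ↦ CA
    D ↦ DAC

A->DDA, B->DB, C->CA, D->DAC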